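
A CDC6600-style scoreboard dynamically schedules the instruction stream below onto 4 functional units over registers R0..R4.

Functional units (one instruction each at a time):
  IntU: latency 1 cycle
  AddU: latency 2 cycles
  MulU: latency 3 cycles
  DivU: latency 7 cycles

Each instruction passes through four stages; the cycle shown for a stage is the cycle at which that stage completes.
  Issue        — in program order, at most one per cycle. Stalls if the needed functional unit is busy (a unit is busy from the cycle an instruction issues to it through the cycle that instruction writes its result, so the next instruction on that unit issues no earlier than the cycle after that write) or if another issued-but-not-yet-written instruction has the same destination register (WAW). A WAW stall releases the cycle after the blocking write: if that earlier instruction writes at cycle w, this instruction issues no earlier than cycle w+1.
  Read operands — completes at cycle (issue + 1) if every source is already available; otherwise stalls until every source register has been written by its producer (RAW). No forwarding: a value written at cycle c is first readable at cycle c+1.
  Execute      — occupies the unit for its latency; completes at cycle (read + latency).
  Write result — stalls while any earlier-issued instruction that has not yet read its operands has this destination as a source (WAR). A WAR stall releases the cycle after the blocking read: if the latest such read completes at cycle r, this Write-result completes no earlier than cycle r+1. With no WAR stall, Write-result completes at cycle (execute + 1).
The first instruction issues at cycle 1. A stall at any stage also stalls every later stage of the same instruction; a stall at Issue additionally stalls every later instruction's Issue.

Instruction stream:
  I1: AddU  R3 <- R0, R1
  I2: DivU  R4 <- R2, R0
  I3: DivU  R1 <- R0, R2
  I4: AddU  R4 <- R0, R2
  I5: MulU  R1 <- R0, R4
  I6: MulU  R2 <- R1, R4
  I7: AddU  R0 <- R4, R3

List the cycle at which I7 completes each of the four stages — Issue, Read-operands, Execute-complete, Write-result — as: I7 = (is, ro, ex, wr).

I7 = (29, 30, 32, 33)

1) issue 1, read 2, done 4, write 5
2) issue 2, read 3, done 10, write 11
3) issue 12, read 13, done 20, write 21  <struct: DivU busy until I2 writes@11>
4) issue 13, read 14, done 16, write 17
5) issue 22, read 23, done 26, write 27  <WAW R1: wait I3 write@21>
6) issue 28, read 29, done 32, write 33  <struct: MulU busy until I5 writes@27>
7) issue 29, read 30, done 32, write 33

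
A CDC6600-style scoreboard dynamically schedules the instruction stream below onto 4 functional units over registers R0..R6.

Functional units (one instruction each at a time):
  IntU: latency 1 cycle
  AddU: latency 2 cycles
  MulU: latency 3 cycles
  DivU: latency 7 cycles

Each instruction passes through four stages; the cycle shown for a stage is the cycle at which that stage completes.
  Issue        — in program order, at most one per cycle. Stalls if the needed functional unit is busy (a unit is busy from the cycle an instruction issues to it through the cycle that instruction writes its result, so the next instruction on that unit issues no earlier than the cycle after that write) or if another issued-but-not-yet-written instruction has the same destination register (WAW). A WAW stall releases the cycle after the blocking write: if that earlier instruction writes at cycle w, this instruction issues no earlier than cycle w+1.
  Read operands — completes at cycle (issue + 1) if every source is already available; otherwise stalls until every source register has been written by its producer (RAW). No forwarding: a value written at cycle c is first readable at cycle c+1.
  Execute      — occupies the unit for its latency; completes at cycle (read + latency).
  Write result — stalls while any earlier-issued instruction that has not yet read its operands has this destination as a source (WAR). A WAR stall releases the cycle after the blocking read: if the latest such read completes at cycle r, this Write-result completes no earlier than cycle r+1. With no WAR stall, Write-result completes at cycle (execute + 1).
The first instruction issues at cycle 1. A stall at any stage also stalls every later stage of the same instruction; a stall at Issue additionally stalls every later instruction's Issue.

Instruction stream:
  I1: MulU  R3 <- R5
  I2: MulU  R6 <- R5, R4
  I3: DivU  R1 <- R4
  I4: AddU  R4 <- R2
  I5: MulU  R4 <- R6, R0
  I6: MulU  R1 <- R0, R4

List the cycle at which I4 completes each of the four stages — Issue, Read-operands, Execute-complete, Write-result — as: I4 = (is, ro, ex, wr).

I4 = (9, 10, 12, 13)

  I1 | 1 | 2 | 5 | 6
  I2 | 7 | 8 | 11 | 12   struct: MulU busy until I1 writes@6
  I3 | 8 | 9 | 16 | 17
  I4 | 9 | 10 | 12 | 13
  I5 | 14 | 15 | 18 | 19   WAW R4: wait I4 write@13
  I6 | 20 | 21 | 24 | 25   struct: MulU busy until I5 writes@19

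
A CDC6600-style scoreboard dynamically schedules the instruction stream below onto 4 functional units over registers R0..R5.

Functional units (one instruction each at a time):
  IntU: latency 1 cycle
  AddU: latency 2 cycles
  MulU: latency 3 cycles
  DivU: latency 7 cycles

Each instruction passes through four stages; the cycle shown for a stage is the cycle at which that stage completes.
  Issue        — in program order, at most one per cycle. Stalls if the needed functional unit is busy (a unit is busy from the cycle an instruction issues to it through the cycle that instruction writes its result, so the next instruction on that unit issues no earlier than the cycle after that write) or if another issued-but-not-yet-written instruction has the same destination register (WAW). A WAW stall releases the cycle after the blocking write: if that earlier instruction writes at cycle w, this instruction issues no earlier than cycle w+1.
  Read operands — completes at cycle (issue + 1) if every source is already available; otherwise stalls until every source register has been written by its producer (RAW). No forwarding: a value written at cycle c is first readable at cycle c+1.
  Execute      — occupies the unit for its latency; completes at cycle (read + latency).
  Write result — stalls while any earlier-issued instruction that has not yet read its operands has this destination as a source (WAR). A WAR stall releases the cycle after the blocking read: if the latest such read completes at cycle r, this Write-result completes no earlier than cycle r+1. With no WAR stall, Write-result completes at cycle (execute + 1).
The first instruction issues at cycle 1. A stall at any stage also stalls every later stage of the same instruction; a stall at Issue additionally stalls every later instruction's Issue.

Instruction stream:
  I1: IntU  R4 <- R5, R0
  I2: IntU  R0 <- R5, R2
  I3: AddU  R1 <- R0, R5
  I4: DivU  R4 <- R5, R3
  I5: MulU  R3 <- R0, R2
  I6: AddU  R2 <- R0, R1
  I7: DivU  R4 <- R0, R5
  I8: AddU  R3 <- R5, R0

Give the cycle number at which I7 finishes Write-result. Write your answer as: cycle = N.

c1: I1 issues→IntU
c2: I1 reads
c3: I1 exec-done
c4: I1 writes R4
c5: I2 issues→IntU
c6: I2 reads | I3 issues→AddU
c7: I2 exec-done | I4 issues→DivU
c8: I2 writes R0 | I4 reads | I5 issues→MulU
c9: I3 reads | I5 reads
c11: I3 exec-done
c12: I3 writes R1 | I5 exec-done
c13: I5 writes R3 | I6 issues→AddU
c14: I6 reads
c15: I4 exec-done
c16: I4 writes R4 | I6 exec-done
c17: I6 writes R2 | I7 issues→DivU
c18: I7 reads | I8 issues→AddU
c19: I8 reads
c21: I8 exec-done
c22: I8 writes R3
c25: I7 exec-done
c26: I7 writes R4

cycle = 26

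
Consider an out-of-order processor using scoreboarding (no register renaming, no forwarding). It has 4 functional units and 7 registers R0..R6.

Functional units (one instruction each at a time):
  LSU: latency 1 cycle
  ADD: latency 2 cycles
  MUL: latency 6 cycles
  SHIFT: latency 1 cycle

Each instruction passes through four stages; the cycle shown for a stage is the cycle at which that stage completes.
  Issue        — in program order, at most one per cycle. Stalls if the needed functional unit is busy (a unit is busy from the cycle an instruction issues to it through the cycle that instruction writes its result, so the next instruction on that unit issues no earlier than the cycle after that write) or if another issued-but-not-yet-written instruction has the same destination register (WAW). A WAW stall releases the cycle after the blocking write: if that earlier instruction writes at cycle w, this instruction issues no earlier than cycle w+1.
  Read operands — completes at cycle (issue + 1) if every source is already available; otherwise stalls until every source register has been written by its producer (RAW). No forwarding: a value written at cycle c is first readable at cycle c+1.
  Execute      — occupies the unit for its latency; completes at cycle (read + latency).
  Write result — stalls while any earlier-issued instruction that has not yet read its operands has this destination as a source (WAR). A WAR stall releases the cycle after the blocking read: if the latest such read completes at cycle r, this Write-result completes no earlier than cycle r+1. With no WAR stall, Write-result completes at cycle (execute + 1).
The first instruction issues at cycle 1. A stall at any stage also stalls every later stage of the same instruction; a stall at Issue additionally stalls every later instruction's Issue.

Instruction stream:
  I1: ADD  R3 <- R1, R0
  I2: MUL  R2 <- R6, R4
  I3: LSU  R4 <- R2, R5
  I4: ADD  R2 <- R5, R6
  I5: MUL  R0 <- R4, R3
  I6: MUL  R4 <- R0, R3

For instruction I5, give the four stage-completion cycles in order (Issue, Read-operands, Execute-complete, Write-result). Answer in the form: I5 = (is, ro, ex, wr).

t=1  I1 issues→ADD
t=2  I1 reads, I2 issues→MUL
t=3  I2 reads, I3 issues→LSU
t=4  I1 exec-done
t=5  I1 writes R3
t=9  I2 exec-done
t=10  I2 writes R2
t=11  I3 reads, I4 issues→ADD
t=12  I3 exec-done, I4 reads, I5 issues→MUL
t=13  I3 writes R4
t=14  I4 exec-done, I5 reads
t=15  I4 writes R2
t=20  I5 exec-done
t=21  I5 writes R0
t=22  I6 issues→MUL
t=23  I6 reads
t=29  I6 exec-done
t=30  I6 writes R4

I5 = (12, 14, 20, 21)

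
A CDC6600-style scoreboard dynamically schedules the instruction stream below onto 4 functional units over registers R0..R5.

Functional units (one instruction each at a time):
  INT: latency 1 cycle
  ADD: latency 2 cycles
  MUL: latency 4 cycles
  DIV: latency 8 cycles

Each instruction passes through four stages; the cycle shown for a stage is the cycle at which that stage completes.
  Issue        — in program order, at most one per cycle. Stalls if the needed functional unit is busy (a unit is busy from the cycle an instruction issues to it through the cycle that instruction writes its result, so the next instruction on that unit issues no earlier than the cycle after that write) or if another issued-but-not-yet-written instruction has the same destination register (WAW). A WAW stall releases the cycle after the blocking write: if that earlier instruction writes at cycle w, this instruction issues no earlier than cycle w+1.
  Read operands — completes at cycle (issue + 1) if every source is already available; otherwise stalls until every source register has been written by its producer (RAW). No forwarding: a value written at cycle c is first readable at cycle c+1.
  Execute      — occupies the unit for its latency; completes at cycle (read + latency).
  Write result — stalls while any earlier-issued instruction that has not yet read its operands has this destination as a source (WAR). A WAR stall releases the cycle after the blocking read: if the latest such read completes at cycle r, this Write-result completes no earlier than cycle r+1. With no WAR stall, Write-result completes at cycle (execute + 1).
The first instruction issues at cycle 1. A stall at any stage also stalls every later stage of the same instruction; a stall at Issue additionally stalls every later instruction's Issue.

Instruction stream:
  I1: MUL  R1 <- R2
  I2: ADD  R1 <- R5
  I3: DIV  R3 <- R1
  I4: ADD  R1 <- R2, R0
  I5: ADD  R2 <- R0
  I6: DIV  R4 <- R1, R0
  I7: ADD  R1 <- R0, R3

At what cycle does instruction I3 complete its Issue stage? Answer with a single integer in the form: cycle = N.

[1] I1→MUL
[2] I1 RO
[6] I1 EX
[7] I1 WR R1
[8] I2→ADD
[9] I2 RO, I3→DIV
[11] I2 EX
[12] I2 WR R1
[13] I3 RO, I4→ADD
[14] I4 RO
[16] I4 EX
[17] I4 WR R1
[18] I5→ADD
[19] I5 RO
[21] I3 EX, I5 EX
[22] I3 WR R3, I5 WR R2
[23] I6→DIV
[24] I6 RO, I7→ADD
[25] I7 RO
[27] I7 EX
[28] I7 WR R1
[32] I6 EX
[33] I6 WR R4

cycle = 9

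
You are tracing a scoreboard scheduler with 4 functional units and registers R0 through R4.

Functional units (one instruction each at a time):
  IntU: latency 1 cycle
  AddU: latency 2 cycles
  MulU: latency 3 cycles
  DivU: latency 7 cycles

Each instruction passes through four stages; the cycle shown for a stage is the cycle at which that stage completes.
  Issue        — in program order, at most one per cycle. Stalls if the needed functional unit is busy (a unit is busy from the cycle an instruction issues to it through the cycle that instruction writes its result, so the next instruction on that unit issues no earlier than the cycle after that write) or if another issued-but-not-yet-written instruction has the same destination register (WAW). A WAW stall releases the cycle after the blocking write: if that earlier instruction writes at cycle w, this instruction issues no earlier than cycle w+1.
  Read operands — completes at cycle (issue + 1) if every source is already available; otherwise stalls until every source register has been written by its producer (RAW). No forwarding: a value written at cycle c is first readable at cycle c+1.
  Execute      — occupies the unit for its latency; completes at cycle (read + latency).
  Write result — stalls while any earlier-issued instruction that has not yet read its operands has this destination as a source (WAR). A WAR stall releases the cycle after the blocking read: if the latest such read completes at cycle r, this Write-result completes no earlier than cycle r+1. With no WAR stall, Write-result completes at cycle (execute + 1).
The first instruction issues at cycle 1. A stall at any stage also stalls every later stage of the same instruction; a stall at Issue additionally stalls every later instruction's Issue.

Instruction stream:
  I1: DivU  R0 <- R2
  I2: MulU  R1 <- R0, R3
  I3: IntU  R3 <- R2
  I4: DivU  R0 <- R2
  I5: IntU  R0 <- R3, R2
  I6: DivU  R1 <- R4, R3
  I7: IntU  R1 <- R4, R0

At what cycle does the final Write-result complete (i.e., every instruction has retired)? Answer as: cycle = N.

cycle = 35

  I1 | 1 | 2 | 9 | 10
  I2 | 2 | 11 | 14 | 15   RAW R0: wait I1 write@10
  I3 | 3 | 4 | 5 | 12   WAR R3: wait I2 read@11
  I4 | 11 | 12 | 19 | 20   struct: DivU busy until I1 writes@10
  I5 | 21 | 22 | 23 | 24   WAW R0: wait I4 write@20
  I6 | 22 | 23 | 30 | 31
  I7 | 32 | 33 | 34 | 35   WAW R1: wait I6 write@31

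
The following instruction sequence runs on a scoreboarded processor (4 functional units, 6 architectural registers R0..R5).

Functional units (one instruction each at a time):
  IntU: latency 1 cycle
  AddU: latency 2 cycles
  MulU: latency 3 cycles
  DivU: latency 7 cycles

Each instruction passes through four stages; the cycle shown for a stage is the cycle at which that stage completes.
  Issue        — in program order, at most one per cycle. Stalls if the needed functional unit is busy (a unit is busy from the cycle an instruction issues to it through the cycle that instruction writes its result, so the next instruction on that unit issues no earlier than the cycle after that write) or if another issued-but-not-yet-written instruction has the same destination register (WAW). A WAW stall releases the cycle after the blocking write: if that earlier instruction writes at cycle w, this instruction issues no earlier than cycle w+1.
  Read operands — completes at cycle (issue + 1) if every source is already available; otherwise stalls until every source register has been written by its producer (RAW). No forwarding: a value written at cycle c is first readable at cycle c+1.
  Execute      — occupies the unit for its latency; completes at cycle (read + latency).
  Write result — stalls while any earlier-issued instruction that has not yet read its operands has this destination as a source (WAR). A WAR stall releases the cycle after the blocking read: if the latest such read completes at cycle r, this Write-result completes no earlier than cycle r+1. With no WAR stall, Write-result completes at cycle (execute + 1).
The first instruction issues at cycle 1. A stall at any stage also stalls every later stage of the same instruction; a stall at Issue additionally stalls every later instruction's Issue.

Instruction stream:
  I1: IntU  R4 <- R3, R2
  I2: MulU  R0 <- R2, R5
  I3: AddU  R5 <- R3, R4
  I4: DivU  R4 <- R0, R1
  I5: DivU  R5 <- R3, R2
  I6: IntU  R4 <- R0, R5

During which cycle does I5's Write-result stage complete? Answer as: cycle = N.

I1  is:1  ro:2  ex:3  wr:4
I2  is:2  ro:3  ex:6  wr:7
I3  is:3  ro:5  ex:7  wr:8  — RAW R4: wait I1 write@4
I4  is:5  ro:8  ex:15  wr:16  — WAW R4: wait I1 write@4, RAW R0: wait I2 write@7
I5  is:17  ro:18  ex:25  wr:26  — struct: DivU busy until I4 writes@16
I6  is:18  ro:27  ex:28  wr:29  — RAW R5: wait I5 write@26

cycle = 26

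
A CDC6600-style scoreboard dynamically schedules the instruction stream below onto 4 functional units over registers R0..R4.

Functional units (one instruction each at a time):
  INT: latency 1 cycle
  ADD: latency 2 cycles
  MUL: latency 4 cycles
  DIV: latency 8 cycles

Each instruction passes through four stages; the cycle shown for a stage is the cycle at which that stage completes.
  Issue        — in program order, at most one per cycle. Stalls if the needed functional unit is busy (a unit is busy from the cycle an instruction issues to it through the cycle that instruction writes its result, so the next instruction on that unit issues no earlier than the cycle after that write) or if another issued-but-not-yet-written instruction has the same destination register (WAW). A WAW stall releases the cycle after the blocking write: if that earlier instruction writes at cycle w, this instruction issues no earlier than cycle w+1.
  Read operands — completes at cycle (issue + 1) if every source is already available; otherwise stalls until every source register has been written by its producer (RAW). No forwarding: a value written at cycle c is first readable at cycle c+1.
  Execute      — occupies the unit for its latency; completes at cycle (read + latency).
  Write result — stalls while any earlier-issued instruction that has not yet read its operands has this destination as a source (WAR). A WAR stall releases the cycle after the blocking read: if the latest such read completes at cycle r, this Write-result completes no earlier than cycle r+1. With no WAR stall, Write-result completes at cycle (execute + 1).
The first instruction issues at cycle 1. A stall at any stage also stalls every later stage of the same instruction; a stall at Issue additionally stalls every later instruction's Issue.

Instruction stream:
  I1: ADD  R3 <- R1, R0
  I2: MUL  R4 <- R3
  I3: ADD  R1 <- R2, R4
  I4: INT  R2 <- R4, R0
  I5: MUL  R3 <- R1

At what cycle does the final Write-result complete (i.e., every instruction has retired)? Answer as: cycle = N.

cycle = 21

t=1  I1 dispatched to ADD
t=2  I1 operands ready; I2 dispatched to MUL
t=4  I1 complete
t=5  R3←I1
t=6  I2 operands ready; I3 dispatched to ADD
t=7  I4 dispatched to INT
t=10  I2 complete
t=11  R4←I2
t=12  I3 operands ready; I4 operands ready; I5 dispatched to MUL
t=13  I4 complete
t=14  I3 complete; R2←I4
t=15  R1←I3
t=16  I5 operands ready
t=20  I5 complete
t=21  R3←I5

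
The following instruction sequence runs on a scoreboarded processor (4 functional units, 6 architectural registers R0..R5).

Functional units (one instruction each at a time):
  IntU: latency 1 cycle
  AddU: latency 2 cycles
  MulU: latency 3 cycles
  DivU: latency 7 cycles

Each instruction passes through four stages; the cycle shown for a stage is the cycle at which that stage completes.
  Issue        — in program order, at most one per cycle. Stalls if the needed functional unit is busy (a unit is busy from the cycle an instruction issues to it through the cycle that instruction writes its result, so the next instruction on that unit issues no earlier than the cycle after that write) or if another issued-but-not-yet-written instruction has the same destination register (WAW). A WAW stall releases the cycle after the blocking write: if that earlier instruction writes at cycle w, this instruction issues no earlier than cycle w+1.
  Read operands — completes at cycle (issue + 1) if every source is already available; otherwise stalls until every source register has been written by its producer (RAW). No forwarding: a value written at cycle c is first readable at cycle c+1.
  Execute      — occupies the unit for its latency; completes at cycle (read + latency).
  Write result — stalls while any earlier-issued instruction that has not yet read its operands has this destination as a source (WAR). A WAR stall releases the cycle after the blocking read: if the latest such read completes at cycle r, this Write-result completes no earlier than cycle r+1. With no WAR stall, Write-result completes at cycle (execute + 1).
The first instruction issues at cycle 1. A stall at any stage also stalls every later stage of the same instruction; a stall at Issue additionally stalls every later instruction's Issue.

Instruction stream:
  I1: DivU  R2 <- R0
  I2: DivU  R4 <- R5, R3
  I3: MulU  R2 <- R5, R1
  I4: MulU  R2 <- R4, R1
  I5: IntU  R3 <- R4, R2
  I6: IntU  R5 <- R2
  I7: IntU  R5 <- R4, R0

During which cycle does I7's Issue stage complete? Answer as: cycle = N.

c1: I1 issues→DivU
c2: I1 reads
c9: I1 exec-done
c10: I1 writes R2
c11: I2 issues→DivU
c12: I2 reads, I3 issues→MulU
c13: I3 reads
c16: I3 exec-done
c17: I3 writes R2
c18: I4 issues→MulU
c19: I2 exec-done, I5 issues→IntU
c20: I2 writes R4
c21: I4 reads
c24: I4 exec-done
c25: I4 writes R2
c26: I5 reads
c27: I5 exec-done
c28: I5 writes R3
c29: I6 issues→IntU
c30: I6 reads
c31: I6 exec-done
c32: I6 writes R5
c33: I7 issues→IntU
c34: I7 reads
c35: I7 exec-done
c36: I7 writes R5

cycle = 33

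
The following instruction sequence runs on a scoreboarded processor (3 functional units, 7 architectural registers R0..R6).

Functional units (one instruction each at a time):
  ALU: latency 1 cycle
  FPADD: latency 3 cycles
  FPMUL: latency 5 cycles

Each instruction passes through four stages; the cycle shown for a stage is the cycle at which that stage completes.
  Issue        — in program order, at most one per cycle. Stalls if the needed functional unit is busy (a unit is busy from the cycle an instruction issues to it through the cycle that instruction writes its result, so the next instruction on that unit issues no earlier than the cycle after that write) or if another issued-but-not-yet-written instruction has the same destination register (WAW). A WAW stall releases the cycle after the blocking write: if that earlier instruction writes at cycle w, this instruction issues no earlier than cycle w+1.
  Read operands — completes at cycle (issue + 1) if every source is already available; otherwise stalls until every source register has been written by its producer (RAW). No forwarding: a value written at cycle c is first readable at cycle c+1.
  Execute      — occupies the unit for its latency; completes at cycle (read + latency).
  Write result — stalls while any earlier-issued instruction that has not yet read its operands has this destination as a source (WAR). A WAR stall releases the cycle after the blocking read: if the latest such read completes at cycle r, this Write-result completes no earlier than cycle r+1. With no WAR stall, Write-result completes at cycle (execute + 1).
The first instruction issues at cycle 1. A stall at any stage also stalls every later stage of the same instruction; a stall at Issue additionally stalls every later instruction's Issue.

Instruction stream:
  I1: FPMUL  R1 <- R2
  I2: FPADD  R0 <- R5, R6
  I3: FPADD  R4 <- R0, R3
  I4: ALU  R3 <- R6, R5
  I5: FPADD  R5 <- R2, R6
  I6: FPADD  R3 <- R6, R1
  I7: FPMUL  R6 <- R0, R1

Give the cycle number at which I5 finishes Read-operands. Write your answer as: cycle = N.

cycle = 15

c1: I1→FPMUL
c2: I1 RO | I2→FPADD
c3: I2 RO
c6: I2 EX
c7: I1 EX | I2 WR R0
c8: I1 WR R1 | I3→FPADD
c9: I3 RO | I4→ALU
c10: I4 RO
c11: I4 EX
c12: I3 EX | I4 WR R3
c13: I3 WR R4
c14: I5→FPADD
c15: I5 RO
c18: I5 EX
c19: I5 WR R5
c20: I6→FPADD
c21: I6 RO | I7→FPMUL
c22: I7 RO
c24: I6 EX
c25: I6 WR R3
c27: I7 EX
c28: I7 WR R6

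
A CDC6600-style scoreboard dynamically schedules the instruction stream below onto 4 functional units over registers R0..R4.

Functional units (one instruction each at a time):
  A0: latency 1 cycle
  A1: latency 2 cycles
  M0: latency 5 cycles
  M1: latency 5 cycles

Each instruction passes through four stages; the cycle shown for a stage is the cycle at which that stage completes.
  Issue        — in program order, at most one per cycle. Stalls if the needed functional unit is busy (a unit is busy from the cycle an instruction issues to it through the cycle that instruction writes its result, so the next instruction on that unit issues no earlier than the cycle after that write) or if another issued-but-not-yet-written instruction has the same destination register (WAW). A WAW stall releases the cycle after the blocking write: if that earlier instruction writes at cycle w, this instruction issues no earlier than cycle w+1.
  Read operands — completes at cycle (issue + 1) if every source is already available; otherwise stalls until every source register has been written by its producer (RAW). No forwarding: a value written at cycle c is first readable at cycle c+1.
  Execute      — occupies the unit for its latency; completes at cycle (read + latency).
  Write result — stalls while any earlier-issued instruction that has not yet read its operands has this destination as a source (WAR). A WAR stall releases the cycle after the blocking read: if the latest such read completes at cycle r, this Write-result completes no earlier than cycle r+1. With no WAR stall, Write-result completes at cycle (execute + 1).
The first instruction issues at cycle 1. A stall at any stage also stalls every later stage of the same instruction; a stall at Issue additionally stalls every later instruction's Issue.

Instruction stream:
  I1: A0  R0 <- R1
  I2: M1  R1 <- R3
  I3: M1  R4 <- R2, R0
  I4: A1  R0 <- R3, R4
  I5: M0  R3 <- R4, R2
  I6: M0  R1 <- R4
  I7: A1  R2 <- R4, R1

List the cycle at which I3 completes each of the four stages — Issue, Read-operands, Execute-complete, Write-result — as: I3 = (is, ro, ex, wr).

1) issue 1, read 2, done 3, write 4
2) issue 2, read 3, done 8, write 9
3) issue 10, read 11, done 16, write 17  <struct: M1 busy until I2 writes@9>
4) issue 11, read 18, done 20, write 21  <RAW R4: wait I3 write@17>
5) issue 12, read 18, done 23, write 24  <RAW R4: wait I3 write@17>
6) issue 25, read 26, done 31, write 32  <struct: M0 busy until I5 writes@24>
7) issue 26, read 33, done 35, write 36  <RAW R1: wait I6 write@32>

I3 = (10, 11, 16, 17)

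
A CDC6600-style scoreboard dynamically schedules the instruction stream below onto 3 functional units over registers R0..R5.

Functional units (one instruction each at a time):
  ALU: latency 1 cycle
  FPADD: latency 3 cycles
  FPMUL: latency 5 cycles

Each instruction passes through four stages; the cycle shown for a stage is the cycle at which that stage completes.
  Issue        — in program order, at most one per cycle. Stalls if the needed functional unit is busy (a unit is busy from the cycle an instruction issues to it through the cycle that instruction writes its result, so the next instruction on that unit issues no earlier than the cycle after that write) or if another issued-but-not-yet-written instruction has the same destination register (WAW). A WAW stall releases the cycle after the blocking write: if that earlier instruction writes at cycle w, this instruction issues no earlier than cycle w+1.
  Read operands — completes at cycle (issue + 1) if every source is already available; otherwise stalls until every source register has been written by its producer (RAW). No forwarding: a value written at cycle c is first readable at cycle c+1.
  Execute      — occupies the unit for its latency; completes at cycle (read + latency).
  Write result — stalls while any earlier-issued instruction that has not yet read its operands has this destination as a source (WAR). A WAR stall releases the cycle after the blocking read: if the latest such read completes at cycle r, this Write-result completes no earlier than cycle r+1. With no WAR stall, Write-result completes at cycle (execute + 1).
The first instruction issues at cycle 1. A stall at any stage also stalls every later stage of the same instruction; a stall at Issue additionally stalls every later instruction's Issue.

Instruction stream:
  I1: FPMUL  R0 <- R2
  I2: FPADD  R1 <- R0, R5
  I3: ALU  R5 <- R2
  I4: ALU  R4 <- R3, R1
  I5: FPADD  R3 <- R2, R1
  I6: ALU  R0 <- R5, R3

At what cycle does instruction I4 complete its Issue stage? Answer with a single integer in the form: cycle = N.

cycle = 11

t=1  I1 dispatched to FPMUL
t=2  I1 operands ready | I2 dispatched to FPADD
t=3  I3 dispatched to ALU
t=4  I3 operands ready
t=5  I3 complete
t=7  I1 complete
t=8  R0←I1
t=9  I2 operands ready
t=10  R5←I3
t=11  I4 dispatched to ALU
t=12  I2 complete
t=13  R1←I2
t=14  I4 operands ready | I5 dispatched to FPADD
t=15  I4 complete | I5 operands ready
t=16  R4←I4
t=17  I6 dispatched to ALU
t=18  I5 complete
t=19  R3←I5
t=20  I6 operands ready
t=21  I6 complete
t=22  R0←I6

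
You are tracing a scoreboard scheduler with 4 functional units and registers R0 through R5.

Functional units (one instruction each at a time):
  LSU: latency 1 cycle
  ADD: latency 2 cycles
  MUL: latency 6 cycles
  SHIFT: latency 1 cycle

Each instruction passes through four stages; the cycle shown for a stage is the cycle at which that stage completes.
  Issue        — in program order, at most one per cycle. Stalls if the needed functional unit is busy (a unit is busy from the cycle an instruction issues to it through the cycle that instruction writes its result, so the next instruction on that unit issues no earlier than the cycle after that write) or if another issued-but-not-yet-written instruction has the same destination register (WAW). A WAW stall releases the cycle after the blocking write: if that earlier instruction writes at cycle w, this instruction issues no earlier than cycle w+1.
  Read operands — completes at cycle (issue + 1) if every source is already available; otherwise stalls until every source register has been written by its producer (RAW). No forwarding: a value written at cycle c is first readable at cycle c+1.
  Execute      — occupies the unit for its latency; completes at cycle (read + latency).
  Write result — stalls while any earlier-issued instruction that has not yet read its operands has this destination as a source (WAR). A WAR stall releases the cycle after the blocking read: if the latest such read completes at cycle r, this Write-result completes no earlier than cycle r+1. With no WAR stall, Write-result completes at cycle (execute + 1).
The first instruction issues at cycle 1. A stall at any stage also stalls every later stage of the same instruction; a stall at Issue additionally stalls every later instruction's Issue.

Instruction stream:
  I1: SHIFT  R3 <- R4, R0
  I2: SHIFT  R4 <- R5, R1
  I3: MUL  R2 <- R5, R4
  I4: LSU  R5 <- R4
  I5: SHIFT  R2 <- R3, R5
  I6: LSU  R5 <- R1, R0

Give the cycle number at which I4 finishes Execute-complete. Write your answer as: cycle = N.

cycle 1: issue I1 (SHIFT)
cycle 2: I1 read-ops
cycle 3: I1 finished on SHIFT
cycle 4: I1→R3
cycle 5: issue I2 (SHIFT)
cycle 6: I2 read-ops | issue I3 (MUL)
cycle 7: I2 finished on SHIFT | issue I4 (LSU)
cycle 8: I2→R4
cycle 9: I3 read-ops | I4 read-ops
cycle 10: I4 finished on LSU
cycle 11: I4→R5
cycle 15: I3 finished on MUL
cycle 16: I3→R2
cycle 17: issue I5 (SHIFT)
cycle 18: I5 read-ops | issue I6 (LSU)
cycle 19: I5 finished on SHIFT | I6 read-ops
cycle 20: I5→R2 | I6 finished on LSU
cycle 21: I6→R5

cycle = 10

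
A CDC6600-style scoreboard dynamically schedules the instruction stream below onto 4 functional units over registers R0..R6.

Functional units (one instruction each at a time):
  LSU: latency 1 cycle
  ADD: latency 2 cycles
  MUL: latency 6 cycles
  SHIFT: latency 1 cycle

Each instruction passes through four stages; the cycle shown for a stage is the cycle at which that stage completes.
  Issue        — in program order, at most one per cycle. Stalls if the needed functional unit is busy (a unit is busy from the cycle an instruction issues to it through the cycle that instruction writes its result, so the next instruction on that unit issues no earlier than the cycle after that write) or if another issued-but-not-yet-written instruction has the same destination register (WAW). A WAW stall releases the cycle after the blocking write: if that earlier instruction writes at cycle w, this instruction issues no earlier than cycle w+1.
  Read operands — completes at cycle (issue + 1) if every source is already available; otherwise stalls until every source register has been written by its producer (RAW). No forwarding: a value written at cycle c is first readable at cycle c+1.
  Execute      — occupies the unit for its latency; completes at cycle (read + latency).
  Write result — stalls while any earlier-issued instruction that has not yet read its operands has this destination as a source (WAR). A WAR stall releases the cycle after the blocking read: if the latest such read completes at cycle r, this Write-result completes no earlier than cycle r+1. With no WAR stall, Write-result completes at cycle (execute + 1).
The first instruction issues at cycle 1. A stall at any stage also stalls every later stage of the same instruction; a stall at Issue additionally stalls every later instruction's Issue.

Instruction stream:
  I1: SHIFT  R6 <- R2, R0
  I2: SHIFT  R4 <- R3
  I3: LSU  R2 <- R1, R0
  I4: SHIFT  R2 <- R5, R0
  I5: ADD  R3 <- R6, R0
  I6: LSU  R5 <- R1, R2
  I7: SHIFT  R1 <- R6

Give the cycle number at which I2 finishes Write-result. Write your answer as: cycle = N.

cycle = 8

[I1] 1/2/3/4
[I2] 5/6/7/8  (struct: SHIFT busy until I1 writes@4)
[I3] 6/7/8/9
[I4] 10/11/12/13  (WAW R2: wait I3 write@9)
[I5] 11/12/14/15
[I6] 12/14/15/16  (RAW R2: wait I4 write@13)
[I7] 14/15/16/17  (struct: SHIFT busy until I4 writes@13)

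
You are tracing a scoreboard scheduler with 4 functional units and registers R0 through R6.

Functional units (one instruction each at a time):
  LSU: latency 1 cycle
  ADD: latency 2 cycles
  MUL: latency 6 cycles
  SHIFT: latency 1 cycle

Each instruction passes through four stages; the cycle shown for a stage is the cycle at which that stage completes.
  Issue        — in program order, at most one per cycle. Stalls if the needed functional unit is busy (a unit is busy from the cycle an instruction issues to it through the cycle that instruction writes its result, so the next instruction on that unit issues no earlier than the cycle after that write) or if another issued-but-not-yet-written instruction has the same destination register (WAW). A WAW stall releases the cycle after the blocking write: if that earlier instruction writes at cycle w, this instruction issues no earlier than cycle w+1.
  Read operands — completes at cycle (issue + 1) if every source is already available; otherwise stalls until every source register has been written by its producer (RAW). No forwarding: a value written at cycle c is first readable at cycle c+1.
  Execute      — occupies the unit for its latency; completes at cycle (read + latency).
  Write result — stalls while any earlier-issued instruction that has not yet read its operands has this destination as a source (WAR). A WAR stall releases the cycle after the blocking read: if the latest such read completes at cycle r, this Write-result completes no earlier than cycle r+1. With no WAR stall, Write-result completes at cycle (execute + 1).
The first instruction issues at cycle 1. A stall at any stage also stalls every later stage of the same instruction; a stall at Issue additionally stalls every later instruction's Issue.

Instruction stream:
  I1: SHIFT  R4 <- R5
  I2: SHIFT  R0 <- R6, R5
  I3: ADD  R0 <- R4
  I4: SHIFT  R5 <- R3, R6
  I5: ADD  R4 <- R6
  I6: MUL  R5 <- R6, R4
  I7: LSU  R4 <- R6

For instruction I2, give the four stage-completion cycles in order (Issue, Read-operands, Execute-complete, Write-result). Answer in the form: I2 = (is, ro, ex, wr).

I1: IS=1 RO=2 EX=3 WR=4
I2: IS=5 RO=6 EX=7 WR=8  [struct: SHIFT busy until I1 writes@4]
I3: IS=9 RO=10 EX=12 WR=13  [WAW R0: wait I2 write@8]
I4: IS=10 RO=11 EX=12 WR=13
I5: IS=14 RO=15 EX=17 WR=18  [struct: ADD busy until I3 writes@13]
I6: IS=15 RO=19 EX=25 WR=26  [RAW R4: wait I5 write@18]
I7: IS=19 RO=20 EX=21 WR=22  [WAW R4: wait I5 write@18]

I2 = (5, 6, 7, 8)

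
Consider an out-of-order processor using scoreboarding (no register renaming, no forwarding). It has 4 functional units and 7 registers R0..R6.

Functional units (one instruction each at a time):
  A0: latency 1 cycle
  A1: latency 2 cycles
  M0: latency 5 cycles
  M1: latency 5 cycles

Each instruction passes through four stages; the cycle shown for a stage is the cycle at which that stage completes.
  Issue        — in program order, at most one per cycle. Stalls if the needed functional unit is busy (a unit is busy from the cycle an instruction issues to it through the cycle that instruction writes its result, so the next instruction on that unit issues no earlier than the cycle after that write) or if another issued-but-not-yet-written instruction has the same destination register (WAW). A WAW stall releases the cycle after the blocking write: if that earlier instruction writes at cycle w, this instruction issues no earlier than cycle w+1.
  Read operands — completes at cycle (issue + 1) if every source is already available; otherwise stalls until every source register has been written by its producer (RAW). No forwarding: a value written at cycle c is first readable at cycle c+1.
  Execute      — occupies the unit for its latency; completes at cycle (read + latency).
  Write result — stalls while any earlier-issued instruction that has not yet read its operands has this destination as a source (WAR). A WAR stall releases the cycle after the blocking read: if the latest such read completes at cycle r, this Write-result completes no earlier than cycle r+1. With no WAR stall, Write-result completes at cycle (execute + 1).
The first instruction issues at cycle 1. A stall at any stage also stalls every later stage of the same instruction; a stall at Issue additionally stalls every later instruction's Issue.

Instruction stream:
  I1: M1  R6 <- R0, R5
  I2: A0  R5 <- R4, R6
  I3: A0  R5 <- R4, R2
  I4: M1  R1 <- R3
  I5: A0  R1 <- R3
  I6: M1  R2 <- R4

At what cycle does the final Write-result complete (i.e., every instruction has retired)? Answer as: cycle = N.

cycle = 29

I1 -> (1, 2, 7, 8)
I2 -> (2, 9, 10, 11)  // RAW R6: wait I1 write@8
I3 -> (12, 13, 14, 15)  // struct: A0 busy until I2 writes@11
I4 -> (13, 14, 19, 20)
I5 -> (21, 22, 23, 24)  // WAW R1: wait I4 write@20
I6 -> (22, 23, 28, 29)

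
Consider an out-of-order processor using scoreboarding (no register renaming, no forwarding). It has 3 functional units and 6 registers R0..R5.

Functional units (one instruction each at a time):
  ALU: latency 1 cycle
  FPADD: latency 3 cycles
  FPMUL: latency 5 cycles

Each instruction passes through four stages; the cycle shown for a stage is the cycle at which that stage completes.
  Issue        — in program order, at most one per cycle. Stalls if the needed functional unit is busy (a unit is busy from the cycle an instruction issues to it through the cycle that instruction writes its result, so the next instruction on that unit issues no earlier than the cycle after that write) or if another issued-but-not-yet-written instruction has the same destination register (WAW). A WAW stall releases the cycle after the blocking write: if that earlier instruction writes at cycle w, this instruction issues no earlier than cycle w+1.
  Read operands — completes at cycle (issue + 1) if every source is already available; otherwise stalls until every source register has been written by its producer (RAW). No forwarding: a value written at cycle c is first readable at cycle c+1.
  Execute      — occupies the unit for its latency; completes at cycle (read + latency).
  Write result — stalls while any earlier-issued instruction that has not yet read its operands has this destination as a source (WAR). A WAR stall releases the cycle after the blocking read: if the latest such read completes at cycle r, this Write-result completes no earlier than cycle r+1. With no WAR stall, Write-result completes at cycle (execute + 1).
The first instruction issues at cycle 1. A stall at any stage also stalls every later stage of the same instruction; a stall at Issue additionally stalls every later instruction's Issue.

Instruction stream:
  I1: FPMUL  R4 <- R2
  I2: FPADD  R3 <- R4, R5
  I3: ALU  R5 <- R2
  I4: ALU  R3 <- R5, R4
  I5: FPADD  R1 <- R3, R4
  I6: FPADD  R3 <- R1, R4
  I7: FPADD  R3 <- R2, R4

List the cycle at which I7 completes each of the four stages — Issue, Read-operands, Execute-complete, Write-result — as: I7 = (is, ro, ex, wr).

[1] issue I1 (FPMUL)
[2] I1 read-ops | issue I2 (FPADD)
[3] issue I3 (ALU)
[4] I3 read-ops
[5] I3 finished on ALU
[7] I1 finished on FPMUL
[8] I1→R4
[9] I2 read-ops
[10] I3→R5
[12] I2 finished on FPADD
[13] I2→R3
[14] issue I4 (ALU)
[15] I4 read-ops | issue I5 (FPADD)
[16] I4 finished on ALU
[17] I4→R3
[18] I5 read-ops
[21] I5 finished on FPADD
[22] I5→R1
[23] issue I6 (FPADD)
[24] I6 read-ops
[27] I6 finished on FPADD
[28] I6→R3
[29] issue I7 (FPADD)
[30] I7 read-ops
[33] I7 finished on FPADD
[34] I7→R3

I7 = (29, 30, 33, 34)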